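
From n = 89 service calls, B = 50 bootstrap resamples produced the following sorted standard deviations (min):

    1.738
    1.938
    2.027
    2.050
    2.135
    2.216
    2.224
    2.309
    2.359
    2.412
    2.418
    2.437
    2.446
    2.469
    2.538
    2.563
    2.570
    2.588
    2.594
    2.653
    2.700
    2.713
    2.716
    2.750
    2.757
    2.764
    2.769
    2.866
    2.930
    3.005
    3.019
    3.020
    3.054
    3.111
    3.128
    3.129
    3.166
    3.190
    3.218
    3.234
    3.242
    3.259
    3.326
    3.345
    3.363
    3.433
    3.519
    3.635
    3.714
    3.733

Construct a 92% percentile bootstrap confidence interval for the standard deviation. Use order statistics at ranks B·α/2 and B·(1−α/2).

α = 0.08; lower rank = 50 × 0.040 = 2; upper rank = 50 × 0.960 = 48.
The 2nd smallest replicate is 1.938; the 48th is 3.635.

(1.938, 3.635)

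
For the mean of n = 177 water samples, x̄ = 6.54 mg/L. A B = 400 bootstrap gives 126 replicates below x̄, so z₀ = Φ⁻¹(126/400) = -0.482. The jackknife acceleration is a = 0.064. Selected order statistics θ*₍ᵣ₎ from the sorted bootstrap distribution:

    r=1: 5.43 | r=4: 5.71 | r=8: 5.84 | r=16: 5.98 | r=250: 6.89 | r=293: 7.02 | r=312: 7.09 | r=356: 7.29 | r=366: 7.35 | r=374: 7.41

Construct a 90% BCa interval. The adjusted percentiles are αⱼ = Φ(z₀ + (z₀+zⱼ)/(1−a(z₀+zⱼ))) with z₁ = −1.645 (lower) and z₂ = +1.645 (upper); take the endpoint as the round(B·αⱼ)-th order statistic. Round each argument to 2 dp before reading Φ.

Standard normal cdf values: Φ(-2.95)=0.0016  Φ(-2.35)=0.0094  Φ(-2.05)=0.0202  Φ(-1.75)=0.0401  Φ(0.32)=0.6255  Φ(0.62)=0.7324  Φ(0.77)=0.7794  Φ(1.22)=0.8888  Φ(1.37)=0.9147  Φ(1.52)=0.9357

Lower: z₀ + z₁ = -0.482 + (-1.645) = -2.127; 1 − a(z₀+z₁) = 1 − (0.064)(-2.127) = 1.1361; argument = -0.482 + (-2.127)/1.1361 = -2.3541 → -2.35.
α₁ = Φ(-2.35) = 0.0094; rank = round(400 × 0.0094) = 4; θ*₍4₎ = 5.71.
Upper: z₀ + z₂ = 1.163; 1 − a(z₀+z₂) = 0.9256; argument = 0.7745 → 0.77; α₂ = 0.7794; rank = 312; θ*₍312₎ = 7.09.

(5.71, 7.09)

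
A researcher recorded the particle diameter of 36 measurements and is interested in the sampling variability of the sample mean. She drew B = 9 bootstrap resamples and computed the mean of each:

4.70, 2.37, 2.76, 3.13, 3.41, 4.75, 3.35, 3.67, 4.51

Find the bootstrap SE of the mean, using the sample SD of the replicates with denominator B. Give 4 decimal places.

SE* = 0.8094

Bootstrap SE is the standard deviation of the 9 replicate means.
Mean of replicates: (4.70 + 2.37 + 2.76 + 3.13 + 3.41 + 4.75 + 3.35 + 3.67 + 4.51) / 9 = 32.65000 / 9 = 3.62778
Sum of squared deviations: (+1.07222)² + (−1.25778)² + (−0.86778)² + (−0.49778)² + (−0.21778)² + (+1.12222)² + (−0.27778)² + (+0.04222)² + (+0.88222)² = 5.89656
Variance = 5.89656 / 9 = 0.65517
SE* = √0.65517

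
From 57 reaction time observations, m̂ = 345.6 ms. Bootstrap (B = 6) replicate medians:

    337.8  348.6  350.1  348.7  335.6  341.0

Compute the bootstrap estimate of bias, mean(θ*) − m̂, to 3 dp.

bias = −1.967

mean(θ*) = (337.8 + 348.6 + 350.1 + 348.7 + 335.6 + 341.0) / 6 = 343.6333
bias = 343.6333 − 345.6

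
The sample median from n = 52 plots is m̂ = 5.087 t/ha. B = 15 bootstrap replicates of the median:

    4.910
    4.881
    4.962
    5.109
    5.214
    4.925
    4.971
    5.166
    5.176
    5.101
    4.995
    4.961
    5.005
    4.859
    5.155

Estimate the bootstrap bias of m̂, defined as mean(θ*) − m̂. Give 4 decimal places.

mean(θ*) = (4.910 + 4.881 + 4.962 + 5.109 + 5.214 + 4.925 + 4.971 + 5.166 + 5.176 + 5.101 + 4.995 + 4.961 + 5.005 + 4.859 + 5.155) / 15 = 5.02600
bias = 5.02600 − 5.087

bias = −0.0610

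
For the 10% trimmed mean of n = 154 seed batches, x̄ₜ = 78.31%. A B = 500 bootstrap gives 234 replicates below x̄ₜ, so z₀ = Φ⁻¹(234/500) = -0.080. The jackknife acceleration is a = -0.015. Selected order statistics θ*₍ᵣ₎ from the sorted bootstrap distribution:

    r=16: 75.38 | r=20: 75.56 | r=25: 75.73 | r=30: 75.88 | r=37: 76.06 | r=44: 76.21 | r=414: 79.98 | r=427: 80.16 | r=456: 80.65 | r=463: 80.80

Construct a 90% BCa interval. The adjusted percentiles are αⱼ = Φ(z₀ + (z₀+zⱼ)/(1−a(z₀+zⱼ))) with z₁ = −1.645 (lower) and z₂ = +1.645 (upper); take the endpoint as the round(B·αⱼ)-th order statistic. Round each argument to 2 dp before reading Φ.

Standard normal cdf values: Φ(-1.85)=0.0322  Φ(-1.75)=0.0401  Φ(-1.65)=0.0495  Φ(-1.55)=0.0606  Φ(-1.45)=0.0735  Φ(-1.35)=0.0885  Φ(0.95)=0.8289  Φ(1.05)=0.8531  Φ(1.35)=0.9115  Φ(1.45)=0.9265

Lower: z₀ + z₁ = -0.080 + (-1.645) = -1.725; 1 − a(z₀+z₁) = 1 − (-0.015)(-1.725) = 0.9741; argument = -0.080 + (-1.725)/0.9741 = -1.8508 → -1.85.
α₁ = Φ(-1.85) = 0.0322; rank = round(500 × 0.0322) = 16; θ*₍16₎ = 75.38.
Upper: z₀ + z₂ = 1.565; 1 − a(z₀+z₂) = 1.0235; argument = 1.4491 → 1.45; α₂ = 0.9265; rank = 463; θ*₍463₎ = 80.80.

(75.38, 80.80)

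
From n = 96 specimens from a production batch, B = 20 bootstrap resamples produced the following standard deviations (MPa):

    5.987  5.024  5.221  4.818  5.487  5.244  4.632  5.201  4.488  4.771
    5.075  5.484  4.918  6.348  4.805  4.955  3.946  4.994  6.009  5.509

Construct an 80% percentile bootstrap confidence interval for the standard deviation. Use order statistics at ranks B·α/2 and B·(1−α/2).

Sorted replicates: 3.946, 4.488, 4.632, 4.771, 4.805, 4.818, 4.918, 4.955, 4.994, 5.024, 5.075, 5.201, 5.221, 5.244, 5.484, 5.487, 5.509, 5.987, 6.009, 6.348
α = 0.20; lower rank = 20 × 0.100 = 2; upper rank = 20 × 0.900 = 18.
The 2nd smallest replicate is 4.488; the 18th is 5.987.

(4.488, 5.987)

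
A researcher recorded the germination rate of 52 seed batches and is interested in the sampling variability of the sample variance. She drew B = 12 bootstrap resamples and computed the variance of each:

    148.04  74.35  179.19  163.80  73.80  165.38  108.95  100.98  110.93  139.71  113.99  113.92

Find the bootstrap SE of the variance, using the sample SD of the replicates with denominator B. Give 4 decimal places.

SE* = 33.2655

Bootstrap SE is the standard deviation of the 12 replicate variances.
Mean of replicates: (148.04 + 74.35 + 179.19 + 163.80 + 73.80 + 165.38 + 108.95 + 100.98 + 110.93 + 139.71 + 113.99 + 113.92) / 12 = 1493.04000 / 12 = 124.42000
Sum of squared deviations: (+23.62000)² + (−50.07000)² + (+54.77000)² + (+39.38000)² + (−50.62000)² + (+40.96000)² + (−15.47000)² + (−23.44000)² + (−13.49000)² + (+15.29000)² + (−10.43000)² + (−10.50000)² = 13279.10620
Variance = 13279.10620 / 12 = 1106.59218
SE* = √1106.59218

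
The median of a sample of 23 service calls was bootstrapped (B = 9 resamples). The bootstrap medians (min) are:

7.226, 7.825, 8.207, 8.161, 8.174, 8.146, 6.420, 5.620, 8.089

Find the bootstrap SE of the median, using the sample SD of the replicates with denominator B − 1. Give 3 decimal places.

SE* = 0.937

Bootstrap SE is the standard deviation of the 9 replicate medians.
Mean of replicates: (7.226 + 7.825 + 8.207 + 8.161 + 8.174 + 8.146 + 6.420 + 5.620 + 8.089) / 9 = 67.8680 / 9 = 7.5409
Sum of squared deviations: (−0.3149)² + (+0.2841)² + (+0.6661)² + (+0.6201)² + (+0.6331)² + (+0.6051)² + (−1.1209)² + (−1.9209)² + (+0.5481)² = 7.0217
Variance = 7.0217 / 8 = 0.8777
SE* = √0.8777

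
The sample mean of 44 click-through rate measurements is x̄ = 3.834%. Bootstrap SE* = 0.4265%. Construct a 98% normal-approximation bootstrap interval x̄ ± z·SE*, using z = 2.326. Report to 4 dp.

Margin = 2.326 × 0.4265 = 0.99204
Interval: 3.834 ± 0.99204

(2.8420, 4.8260)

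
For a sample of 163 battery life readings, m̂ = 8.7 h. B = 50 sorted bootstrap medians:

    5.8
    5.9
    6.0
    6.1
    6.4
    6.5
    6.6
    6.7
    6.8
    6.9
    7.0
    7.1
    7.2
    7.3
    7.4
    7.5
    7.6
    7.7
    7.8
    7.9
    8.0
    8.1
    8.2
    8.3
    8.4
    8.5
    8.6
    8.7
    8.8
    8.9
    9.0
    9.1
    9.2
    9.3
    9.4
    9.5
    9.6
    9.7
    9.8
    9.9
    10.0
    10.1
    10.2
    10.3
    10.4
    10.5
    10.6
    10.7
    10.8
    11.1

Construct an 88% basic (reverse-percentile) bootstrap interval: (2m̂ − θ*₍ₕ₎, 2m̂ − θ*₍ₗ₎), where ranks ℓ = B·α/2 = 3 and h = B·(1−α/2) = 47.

(6.8, 11.4)

Percentile endpoints at ranks 3 and 47: θ*₍3₎ = 6.0, θ*₍47₎ = 10.6.
Basic interval reflects these around m̂:
  lower = 2 × 8.7 − 10.6 = 6.8
  upper = 2 × 8.7 − 6.0 = 11.4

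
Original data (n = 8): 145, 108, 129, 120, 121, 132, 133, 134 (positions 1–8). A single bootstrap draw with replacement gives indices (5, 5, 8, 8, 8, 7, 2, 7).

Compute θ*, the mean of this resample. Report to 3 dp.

θ* = 127.250

Resample values: 121, 121, 134, 134, 134, 133, 108, 133.
Mean = (121 + 121 + 134 + 134 + 134 + 133 + 108 + 133) / 8 = 1018.0 / 8 = 127.250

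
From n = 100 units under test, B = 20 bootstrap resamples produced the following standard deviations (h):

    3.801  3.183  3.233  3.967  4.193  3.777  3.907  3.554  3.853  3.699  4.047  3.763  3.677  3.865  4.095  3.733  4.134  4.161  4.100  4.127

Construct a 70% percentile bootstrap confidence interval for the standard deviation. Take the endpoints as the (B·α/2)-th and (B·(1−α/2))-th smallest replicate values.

Sorted replicates: 3.183, 3.233, 3.554, 3.677, 3.699, 3.733, 3.763, 3.777, 3.801, 3.853, 3.865, 3.907, 3.967, 4.047, 4.095, 4.100, 4.127, 4.134, 4.161, 4.193
α = 0.30; lower rank = 20 × 0.150 = 3; upper rank = 20 × 0.850 = 17.
The 3rd smallest replicate is 3.554; the 17th is 4.127.

(3.554, 4.127)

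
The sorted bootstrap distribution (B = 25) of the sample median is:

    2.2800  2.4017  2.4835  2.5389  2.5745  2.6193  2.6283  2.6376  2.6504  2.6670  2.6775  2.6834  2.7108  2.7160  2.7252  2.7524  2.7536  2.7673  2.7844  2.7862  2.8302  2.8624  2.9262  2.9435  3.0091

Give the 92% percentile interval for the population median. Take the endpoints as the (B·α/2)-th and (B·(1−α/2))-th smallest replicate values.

α = 0.08; lower rank = 25 × 0.040 = 1; upper rank = 25 × 0.960 = 24.
The 1st smallest replicate is 2.2800; the 24th is 2.9435.

(2.2800, 2.9435)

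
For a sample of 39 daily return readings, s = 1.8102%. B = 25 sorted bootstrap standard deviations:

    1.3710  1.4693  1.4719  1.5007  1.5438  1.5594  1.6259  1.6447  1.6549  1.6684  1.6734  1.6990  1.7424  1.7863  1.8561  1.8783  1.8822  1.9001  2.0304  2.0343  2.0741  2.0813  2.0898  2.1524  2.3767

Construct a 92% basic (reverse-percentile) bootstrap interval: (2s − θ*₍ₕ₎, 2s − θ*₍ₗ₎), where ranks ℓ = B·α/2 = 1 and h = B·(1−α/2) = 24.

Percentile endpoints at ranks 1 and 24: θ*₍1₎ = 1.3710, θ*₍24₎ = 2.1524.
Basic interval reflects these around s:
  lower = 2 × 1.8102 − 2.1524 = 1.4680
  upper = 2 × 1.8102 − 1.3710 = 2.2494

(1.4680, 2.2494)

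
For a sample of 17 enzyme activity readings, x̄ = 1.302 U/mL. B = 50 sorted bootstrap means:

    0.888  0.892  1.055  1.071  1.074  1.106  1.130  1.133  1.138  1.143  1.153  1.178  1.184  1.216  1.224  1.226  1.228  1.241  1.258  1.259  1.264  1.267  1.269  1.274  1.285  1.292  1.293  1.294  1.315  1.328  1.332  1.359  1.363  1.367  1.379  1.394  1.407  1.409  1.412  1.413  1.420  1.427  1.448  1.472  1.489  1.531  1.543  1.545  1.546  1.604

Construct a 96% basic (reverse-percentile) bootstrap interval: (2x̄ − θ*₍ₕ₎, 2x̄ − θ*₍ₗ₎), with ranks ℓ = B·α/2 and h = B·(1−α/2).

Percentile endpoints at ranks 1 and 49: θ*₍1₎ = 0.888, θ*₍49₎ = 1.546.
Basic interval reflects these around x̄:
  lower = 2 × 1.302 − 1.546 = 1.058
  upper = 2 × 1.302 − 0.888 = 1.716

(1.058, 1.716)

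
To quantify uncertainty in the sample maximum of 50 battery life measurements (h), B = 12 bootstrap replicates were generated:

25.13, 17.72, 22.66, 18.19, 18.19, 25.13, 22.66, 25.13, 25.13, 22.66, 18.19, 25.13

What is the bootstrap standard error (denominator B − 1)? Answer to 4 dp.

Bootstrap SE is the standard deviation of the 12 replicate maximums.
Mean of replicates: (25.13 + 17.72 + 22.66 + 18.19 + 18.19 + 25.13 + 22.66 + 25.13 + 25.13 + 22.66 + 18.19 + 25.13) / 12 = 265.92000 / 12 = 22.16000
Sum of squared deviations: (+2.97000)² + (−4.44000)² + (+0.50000)² + (−3.97000)² + (−3.97000)² + (+2.97000)² + (+0.50000)² + (+2.97000)² + (+2.97000)² + (+0.50000)² + (−3.97000)² + (+2.97000)² = 111.85080
Variance = 111.85080 / 11 = 10.16825
SE* = √10.16825

SE* = 3.1888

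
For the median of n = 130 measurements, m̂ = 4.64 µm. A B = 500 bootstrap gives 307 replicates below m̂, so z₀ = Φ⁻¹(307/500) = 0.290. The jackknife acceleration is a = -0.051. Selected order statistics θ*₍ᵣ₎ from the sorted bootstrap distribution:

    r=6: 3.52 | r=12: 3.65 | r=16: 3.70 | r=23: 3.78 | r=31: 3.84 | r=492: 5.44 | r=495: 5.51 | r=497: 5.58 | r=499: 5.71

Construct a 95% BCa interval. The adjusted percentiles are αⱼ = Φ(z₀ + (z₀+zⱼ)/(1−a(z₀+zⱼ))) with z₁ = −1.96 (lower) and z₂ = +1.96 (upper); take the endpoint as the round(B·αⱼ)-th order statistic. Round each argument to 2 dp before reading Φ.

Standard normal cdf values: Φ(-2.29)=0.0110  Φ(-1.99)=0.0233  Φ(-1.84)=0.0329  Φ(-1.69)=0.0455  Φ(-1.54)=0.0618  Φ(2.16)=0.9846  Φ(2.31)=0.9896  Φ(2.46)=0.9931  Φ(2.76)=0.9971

(3.84, 5.51)

Lower: z₀ + z₁ = 0.290 + (-1.960) = -1.670; 1 − a(z₀+z₁) = 1 − (-0.051)(-1.670) = 0.9148; argument = 0.290 + (-1.670)/0.9148 = -1.5355 → -1.54.
α₁ = Φ(-1.54) = 0.0618; rank = round(500 × 0.0618) = 31; θ*₍31₎ = 3.84.
Upper: z₀ + z₂ = 2.250; 1 − a(z₀+z₂) = 1.1147; argument = 2.3084 → 2.31; α₂ = 0.9896; rank = 495; θ*₍495₎ = 5.51.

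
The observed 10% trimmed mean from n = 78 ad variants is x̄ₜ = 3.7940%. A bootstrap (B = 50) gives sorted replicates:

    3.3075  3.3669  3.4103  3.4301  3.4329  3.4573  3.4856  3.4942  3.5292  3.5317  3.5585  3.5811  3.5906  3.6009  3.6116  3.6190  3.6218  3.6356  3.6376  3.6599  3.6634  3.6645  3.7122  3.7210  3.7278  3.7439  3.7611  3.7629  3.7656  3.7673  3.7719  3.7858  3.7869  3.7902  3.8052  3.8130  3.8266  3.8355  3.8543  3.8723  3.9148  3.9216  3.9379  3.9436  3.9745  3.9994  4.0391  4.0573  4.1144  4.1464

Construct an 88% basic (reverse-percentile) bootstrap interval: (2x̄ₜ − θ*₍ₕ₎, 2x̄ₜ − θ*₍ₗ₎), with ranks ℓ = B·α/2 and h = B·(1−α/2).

(3.5489, 4.1777)

Percentile endpoints at ranks 3 and 47: θ*₍3₎ = 3.4103, θ*₍47₎ = 4.0391.
Basic interval reflects these around x̄ₜ:
  lower = 2 × 3.7940 − 4.0391 = 3.5489
  upper = 2 × 3.7940 − 3.4103 = 4.1777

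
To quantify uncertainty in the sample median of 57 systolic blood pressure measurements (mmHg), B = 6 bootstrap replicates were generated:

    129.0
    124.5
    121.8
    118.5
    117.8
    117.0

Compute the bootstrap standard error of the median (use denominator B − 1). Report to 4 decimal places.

SE* = 4.6530

Bootstrap SE is the standard deviation of the 6 replicate medians.
Mean of replicates: (129.0 + 124.5 + 121.8 + 118.5 + 117.8 + 117.0) / 6 = 728.60000 / 6 = 121.43333
Sum of squared deviations: (+7.56667)² + (+3.06667)² + (+0.36667)² + (−2.93333)² + (−3.63333)² + (−4.43333)² = 108.25333
Variance = 108.25333 / 5 = 21.65067
SE* = √21.65067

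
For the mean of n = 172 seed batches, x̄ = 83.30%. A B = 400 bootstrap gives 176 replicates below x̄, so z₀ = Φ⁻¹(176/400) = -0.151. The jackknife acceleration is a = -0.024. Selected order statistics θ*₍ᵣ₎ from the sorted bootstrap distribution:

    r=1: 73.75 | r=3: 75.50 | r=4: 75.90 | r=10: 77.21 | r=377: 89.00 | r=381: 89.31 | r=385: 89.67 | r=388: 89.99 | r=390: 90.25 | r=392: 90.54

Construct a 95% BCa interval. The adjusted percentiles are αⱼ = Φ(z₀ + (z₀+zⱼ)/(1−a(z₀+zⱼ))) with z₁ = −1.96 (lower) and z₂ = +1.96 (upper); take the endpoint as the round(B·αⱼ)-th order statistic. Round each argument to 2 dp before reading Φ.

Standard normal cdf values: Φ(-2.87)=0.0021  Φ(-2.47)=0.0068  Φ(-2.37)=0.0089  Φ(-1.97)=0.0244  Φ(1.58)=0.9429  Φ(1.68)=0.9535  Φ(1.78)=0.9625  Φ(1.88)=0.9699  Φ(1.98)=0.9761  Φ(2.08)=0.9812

(75.90, 89.00)

Lower: z₀ + z₁ = -0.151 + (-1.960) = -2.111; 1 − a(z₀+z₁) = 1 − (-0.024)(-2.111) = 0.9493; argument = -0.151 + (-2.111)/0.9493 = -2.3747 → -2.37.
α₁ = Φ(-2.37) = 0.0089; rank = round(400 × 0.0089) = 4; θ*₍4₎ = 75.90.
Upper: z₀ + z₂ = 1.809; 1 − a(z₀+z₂) = 1.0434; argument = 1.5827 → 1.58; α₂ = 0.9429; rank = 377; θ*₍377₎ = 89.00.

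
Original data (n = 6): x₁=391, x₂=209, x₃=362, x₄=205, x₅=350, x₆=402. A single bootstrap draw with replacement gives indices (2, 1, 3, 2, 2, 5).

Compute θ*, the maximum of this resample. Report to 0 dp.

Resample values: 209, 391, 362, 209, 209, 350.
Maximum = 391

θ* = 391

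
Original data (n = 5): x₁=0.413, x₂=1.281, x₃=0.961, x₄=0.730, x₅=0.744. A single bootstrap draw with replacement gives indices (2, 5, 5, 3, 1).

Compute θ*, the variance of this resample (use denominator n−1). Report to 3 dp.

θ* = 0.102

Resample values: 1.281, 0.744, 0.744, 0.961, 0.413.
Mean = 0.8286; sum of squared deviations = 0.4092
s² = 0.4092 / 4 = 0.1023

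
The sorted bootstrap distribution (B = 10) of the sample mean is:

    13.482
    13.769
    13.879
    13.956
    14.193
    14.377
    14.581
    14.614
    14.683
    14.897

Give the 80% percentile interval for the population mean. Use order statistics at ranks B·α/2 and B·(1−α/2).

(13.482, 14.683)

α = 0.20; lower rank = 10 × 0.100 = 1; upper rank = 10 × 0.900 = 9.
The 1st smallest replicate is 13.482; the 9th is 14.683.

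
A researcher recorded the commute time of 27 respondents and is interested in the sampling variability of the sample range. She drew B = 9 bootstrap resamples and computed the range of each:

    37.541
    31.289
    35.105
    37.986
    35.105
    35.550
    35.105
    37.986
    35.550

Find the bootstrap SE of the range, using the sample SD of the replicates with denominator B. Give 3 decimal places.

SE* = 1.955

Bootstrap SE is the standard deviation of the 9 replicate ranges.
Mean of replicates: (37.541 + 31.289 + 35.105 + 37.986 + 35.105 + 35.550 + 35.105 + 37.986 + 35.550) / 9 = 321.2170 / 9 = 35.6908
Sum of squared deviations: (+1.8502)² + (−4.4018)² + (−0.5858)² + (+2.2952)² + (−0.5858)² + (−0.1408)² + (−0.5858)² + (+2.2952)² + (−0.1408)² = 34.4041
Variance = 34.4041 / 9 = 3.8227
SE* = √3.8227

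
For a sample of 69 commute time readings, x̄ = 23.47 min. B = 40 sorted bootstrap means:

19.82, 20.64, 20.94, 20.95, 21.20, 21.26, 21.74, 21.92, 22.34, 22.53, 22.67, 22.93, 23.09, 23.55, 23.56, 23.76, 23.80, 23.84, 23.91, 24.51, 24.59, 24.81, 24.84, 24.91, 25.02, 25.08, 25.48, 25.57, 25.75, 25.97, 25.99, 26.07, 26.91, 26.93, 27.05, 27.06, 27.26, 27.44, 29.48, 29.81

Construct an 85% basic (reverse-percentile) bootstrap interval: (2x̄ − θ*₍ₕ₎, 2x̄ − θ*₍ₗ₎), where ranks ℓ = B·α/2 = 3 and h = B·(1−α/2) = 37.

Percentile endpoints at ranks 3 and 37: θ*₍3₎ = 20.94, θ*₍37₎ = 27.26.
Basic interval reflects these around x̄:
  lower = 2 × 23.47 − 27.26 = 19.68
  upper = 2 × 23.47 − 20.94 = 26.00

(19.68, 26.00)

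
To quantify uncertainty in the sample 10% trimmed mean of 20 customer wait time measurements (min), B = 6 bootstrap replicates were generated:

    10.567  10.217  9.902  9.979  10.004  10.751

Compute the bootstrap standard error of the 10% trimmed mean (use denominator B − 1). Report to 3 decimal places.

Bootstrap SE is the standard deviation of the 6 replicate 10% trimmed means.
Mean of replicates: (10.567 + 10.217 + 9.902 + 9.979 + 10.004 + 10.751) / 6 = 61.4200 / 6 = 10.2367
Sum of squared deviations: (+0.3303)² + (−0.0197)² + (−0.3347)² + (−0.2577)² + (−0.2327)² + (+0.5143)² = 0.6066
Variance = 0.6066 / 5 = 0.1213
SE* = √0.1213

SE* = 0.348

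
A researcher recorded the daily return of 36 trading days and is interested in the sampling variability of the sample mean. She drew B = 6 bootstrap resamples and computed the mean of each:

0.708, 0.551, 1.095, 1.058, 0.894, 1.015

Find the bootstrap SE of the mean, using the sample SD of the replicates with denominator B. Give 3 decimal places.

SE* = 0.197

Bootstrap SE is the standard deviation of the 6 replicate means.
Mean of replicates: (0.708 + 0.551 + 1.095 + 1.058 + 0.894 + 1.015) / 6 = 5.3210 / 6 = 0.8868
Sum of squared deviations: (−0.1788)² + (−0.3358)² + (+0.2082)² + (+0.1712)² + (+0.0072)² + (+0.1282)² = 0.2339
Variance = 0.2339 / 6 = 0.0390
SE* = √0.0390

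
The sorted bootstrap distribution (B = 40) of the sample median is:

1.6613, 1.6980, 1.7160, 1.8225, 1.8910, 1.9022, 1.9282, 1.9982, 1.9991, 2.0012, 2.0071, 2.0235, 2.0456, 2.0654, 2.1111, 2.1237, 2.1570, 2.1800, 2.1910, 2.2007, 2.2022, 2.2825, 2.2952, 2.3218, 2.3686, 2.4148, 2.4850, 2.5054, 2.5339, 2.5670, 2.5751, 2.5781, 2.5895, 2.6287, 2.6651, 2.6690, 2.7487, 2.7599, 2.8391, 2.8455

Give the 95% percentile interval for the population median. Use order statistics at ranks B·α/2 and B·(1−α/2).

α = 0.05; lower rank = 40 × 0.025 = 1; upper rank = 40 × 0.975 = 39.
The 1st smallest replicate is 1.6613; the 39th is 2.8391.

(1.6613, 2.8391)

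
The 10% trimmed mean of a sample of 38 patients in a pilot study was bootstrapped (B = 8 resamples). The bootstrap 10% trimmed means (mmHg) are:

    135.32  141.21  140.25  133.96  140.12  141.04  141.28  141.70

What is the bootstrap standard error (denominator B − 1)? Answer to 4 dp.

SE* = 2.9823

Bootstrap SE is the standard deviation of the 8 replicate 10% trimmed means.
Mean of replicates: (135.32 + 141.21 + 140.25 + 133.96 + 140.12 + 141.04 + 141.28 + 141.70) / 8 = 1114.88000 / 8 = 139.36000
Sum of squared deviations: (−4.04000)² + (+1.85000)² + (+0.89000)² + (−5.40000)² + (+0.76000)² + (+1.68000)² + (+1.92000)² + (+2.34000)² = 62.25820
Variance = 62.25820 / 7 = 8.89403
SE* = √8.89403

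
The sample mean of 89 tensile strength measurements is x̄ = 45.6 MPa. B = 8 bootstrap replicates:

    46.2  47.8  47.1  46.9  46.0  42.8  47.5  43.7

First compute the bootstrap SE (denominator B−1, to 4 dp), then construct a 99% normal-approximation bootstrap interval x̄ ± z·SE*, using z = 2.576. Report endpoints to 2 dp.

(40.92, 50.28)

Mean of replicates = 46.0000; sum of squared deviations = 23.0800; SE* = √(23.0800/7) = 1.8158
Margin = 2.576 × 1.8158 = 4.678
Interval: 45.6 ± 4.678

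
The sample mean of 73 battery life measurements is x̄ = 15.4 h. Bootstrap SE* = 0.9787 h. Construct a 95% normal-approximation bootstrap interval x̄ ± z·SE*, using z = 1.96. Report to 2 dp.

(13.48, 17.32)

Margin = 1.96 × 0.9787 = 1.918
Interval: 15.4 ± 1.918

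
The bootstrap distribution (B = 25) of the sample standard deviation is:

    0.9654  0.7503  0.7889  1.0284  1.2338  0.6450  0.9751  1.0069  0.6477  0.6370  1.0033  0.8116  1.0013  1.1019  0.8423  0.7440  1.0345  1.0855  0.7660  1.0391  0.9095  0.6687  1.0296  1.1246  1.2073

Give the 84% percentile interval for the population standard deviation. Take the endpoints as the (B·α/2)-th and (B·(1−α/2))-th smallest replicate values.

(0.6450, 1.1246)

Sorted replicates: 0.6370, 0.6450, 0.6477, 0.6687, 0.7440, 0.7503, 0.7660, 0.7889, 0.8116, 0.8423, 0.9095, 0.9654, 0.9751, 1.0013, 1.0033, 1.0069, 1.0284, 1.0296, 1.0345, 1.0391, 1.0855, 1.1019, 1.1246, 1.2073, 1.2338
α = 0.16; lower rank = 25 × 0.080 = 2; upper rank = 25 × 0.920 = 23.
The 2nd smallest replicate is 0.6450; the 23rd is 1.1246.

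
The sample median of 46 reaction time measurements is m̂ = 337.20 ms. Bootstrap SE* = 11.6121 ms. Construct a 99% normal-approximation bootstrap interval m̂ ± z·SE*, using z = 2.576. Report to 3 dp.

Margin = 2.576 × 11.6121 = 29.9128
Interval: 337.20 ± 29.9128

(307.287, 367.113)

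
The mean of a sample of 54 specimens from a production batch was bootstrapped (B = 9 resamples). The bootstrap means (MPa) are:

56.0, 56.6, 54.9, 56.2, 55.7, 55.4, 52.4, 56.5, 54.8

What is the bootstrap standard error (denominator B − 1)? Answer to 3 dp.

Bootstrap SE is the standard deviation of the 9 replicate means.
Mean of replicates: (56.0 + 56.6 + 54.9 + 56.2 + 55.7 + 55.4 + 52.4 + 56.5 + 54.8) / 9 = 498.5000 / 9 = 55.3889
Sum of squared deviations: (+0.6111)² + (+1.2111)² + (−0.4889)² + (+0.8111)² + (+0.3111)² + (+0.0111)² + (−2.9889)² + (+1.1111)² + (−0.5889)² = 13.3489
Variance = 13.3489 / 8 = 1.6686
SE* = √1.6686

SE* = 1.292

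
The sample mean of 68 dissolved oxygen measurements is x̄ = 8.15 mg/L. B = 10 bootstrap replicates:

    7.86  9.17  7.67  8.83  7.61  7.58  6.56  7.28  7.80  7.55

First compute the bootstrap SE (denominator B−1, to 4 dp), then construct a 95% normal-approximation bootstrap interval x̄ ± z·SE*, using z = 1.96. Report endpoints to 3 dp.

Mean of replicates = 7.7910; sum of squared deviations = 4.9125; SE* = √(4.9125/9) = 0.7388
Margin = 1.96 × 0.7388 = 1.4480
Interval: 8.15 ± 1.4480

(6.702, 9.598)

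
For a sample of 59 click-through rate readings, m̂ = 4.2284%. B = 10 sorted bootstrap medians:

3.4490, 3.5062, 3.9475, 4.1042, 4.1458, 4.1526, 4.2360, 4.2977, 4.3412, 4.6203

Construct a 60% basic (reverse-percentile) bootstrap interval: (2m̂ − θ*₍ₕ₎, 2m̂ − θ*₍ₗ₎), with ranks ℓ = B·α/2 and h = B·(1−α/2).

Percentile endpoints at ranks 2 and 8: θ*₍2₎ = 3.5062, θ*₍8₎ = 4.2977.
Basic interval reflects these around m̂:
  lower = 2 × 4.2284 − 4.2977 = 4.1591
  upper = 2 × 4.2284 − 3.5062 = 4.9506

(4.1591, 4.9506)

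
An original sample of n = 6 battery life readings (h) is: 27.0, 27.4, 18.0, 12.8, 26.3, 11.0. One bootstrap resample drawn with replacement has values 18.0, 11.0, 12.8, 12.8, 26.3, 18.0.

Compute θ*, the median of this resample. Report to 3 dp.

Sorted: 11.0, 12.8, 12.8, 18.0, 18.0, 26.3
Median = average of the two middle values = 15.400

θ* = 15.400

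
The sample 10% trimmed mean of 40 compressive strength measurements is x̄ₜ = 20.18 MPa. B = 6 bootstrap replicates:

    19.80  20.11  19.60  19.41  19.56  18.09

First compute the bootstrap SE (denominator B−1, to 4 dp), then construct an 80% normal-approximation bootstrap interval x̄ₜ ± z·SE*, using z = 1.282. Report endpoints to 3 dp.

Mean of replicates = 19.4283; sum of squared deviations = 2.4411; SE* = √(2.4411/5) = 0.6987
Margin = 1.282 × 0.6987 = 0.8957
Interval: 20.18 ± 0.8957

(19.284, 21.076)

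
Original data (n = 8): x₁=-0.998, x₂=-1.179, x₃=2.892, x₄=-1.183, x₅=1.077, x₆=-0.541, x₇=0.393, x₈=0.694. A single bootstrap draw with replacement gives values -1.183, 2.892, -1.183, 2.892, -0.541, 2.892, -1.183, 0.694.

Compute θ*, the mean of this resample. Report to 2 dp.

θ* = 0.66

Mean = ((-1.183) + 2.892 + (-1.183) + 2.892 + (-0.541) + 2.892 + (-1.183) + 0.694) / 8 = 5.2800 / 8 = 0.66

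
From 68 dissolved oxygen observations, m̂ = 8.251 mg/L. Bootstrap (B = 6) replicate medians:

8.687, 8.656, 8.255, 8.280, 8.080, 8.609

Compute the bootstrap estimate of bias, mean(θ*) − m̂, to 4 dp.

mean(θ*) = (8.687 + 8.656 + 8.255 + 8.280 + 8.080 + 8.609) / 6 = 8.42783
bias = 8.42783 − 8.251

bias = +0.1768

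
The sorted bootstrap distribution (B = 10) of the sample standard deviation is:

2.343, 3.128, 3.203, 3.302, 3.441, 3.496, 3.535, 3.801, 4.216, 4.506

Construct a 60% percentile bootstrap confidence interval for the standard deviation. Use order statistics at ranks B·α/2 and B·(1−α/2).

(3.128, 3.801)

α = 0.40; lower rank = 10 × 0.200 = 2; upper rank = 10 × 0.800 = 8.
The 2nd smallest replicate is 3.128; the 8th is 3.801.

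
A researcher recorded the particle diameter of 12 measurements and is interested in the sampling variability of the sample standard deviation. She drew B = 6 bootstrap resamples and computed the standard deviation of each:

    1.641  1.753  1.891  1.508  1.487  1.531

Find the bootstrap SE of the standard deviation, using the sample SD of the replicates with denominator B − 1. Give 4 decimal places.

SE* = 0.1602

Bootstrap SE is the standard deviation of the 6 replicate standard deviations.
Mean of replicates: (1.641 + 1.753 + 1.891 + 1.508 + 1.487 + 1.531) / 6 = 9.81100 / 6 = 1.63517
Sum of squared deviations: (+0.00583)² + (+0.11783)² + (+0.25583)² + (−0.12717)² + (−0.14817)² + (−0.10417)² = 0.12834
Variance = 0.12834 / 5 = 0.02567
SE* = √0.02567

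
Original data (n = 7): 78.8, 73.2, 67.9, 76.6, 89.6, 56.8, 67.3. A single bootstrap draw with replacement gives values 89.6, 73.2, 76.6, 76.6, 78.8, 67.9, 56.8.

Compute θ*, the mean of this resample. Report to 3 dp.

Mean = (89.6 + 73.2 + 76.6 + 76.6 + 78.8 + 67.9 + 56.8) / 7 = 519.50 / 7 = 74.214

θ* = 74.214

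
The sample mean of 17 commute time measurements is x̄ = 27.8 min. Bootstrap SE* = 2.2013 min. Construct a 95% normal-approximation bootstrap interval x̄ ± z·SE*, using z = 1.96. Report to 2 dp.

Margin = 1.96 × 2.2013 = 4.315
Interval: 27.8 ± 4.315

(23.49, 32.11)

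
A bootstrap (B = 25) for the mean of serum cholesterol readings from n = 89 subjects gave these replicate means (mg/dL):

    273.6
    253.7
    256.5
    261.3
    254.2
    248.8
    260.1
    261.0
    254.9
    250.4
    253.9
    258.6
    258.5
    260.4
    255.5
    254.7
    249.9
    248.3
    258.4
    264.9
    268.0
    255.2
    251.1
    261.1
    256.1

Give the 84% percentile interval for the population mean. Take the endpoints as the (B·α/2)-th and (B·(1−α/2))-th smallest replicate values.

(248.8, 264.9)

Sorted replicates: 248.3, 248.8, 249.9, 250.4, 251.1, 253.7, 253.9, 254.2, 254.7, 254.9, 255.2, 255.5, 256.1, 256.5, 258.4, 258.5, 258.6, 260.1, 260.4, 261.0, 261.1, 261.3, 264.9, 268.0, 273.6
α = 0.16; lower rank = 25 × 0.080 = 2; upper rank = 25 × 0.920 = 23.
The 2nd smallest replicate is 248.8; the 23rd is 264.9.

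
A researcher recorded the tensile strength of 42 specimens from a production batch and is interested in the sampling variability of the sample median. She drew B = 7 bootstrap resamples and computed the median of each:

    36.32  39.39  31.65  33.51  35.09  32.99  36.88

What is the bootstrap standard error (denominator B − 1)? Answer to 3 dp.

Bootstrap SE is the standard deviation of the 7 replicate medians.
Mean of replicates: (36.32 + 39.39 + 31.65 + 33.51 + 35.09 + 32.99 + 36.88) / 7 = 245.8300 / 7 = 35.1186
Sum of squared deviations: (+1.2014)² + (+4.2714)² + (−3.4686)² + (−1.6086)² + (−0.0286)² + (−2.1286)² + (+1.7614)² = 41.9413
Variance = 41.9413 / 6 = 6.9902
SE* = √6.9902

SE* = 2.644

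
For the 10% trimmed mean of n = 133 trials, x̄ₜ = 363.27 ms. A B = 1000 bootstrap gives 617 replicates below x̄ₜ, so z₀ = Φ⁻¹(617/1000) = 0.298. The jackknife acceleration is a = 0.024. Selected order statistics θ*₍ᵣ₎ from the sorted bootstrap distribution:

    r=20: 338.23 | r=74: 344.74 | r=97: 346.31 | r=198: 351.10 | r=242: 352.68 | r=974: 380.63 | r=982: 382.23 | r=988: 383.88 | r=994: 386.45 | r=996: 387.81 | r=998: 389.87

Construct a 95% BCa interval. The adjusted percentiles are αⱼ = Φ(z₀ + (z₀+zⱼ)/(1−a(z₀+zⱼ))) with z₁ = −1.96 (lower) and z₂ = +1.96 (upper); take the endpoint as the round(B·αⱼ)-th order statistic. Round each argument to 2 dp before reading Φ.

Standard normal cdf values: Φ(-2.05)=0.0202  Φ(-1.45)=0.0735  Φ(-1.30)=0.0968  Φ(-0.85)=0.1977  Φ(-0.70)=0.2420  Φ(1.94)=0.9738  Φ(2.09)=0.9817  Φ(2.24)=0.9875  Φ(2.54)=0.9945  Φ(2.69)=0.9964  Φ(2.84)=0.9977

(346.31, 387.81)

Lower: z₀ + z₁ = 0.298 + (-1.960) = -1.662; 1 − a(z₀+z₁) = 1 − (0.024)(-1.662) = 1.0399; argument = 0.298 + (-1.662)/1.0399 = -1.3002 → -1.30.
α₁ = Φ(-1.30) = 0.0968; rank = round(1000 × 0.0968) = 97; θ*₍97₎ = 346.31.
Upper: z₀ + z₂ = 2.258; 1 − a(z₀+z₂) = 0.9458; argument = 2.6854 → 2.69; α₂ = 0.9964; rank = 996; θ*₍996₎ = 387.81.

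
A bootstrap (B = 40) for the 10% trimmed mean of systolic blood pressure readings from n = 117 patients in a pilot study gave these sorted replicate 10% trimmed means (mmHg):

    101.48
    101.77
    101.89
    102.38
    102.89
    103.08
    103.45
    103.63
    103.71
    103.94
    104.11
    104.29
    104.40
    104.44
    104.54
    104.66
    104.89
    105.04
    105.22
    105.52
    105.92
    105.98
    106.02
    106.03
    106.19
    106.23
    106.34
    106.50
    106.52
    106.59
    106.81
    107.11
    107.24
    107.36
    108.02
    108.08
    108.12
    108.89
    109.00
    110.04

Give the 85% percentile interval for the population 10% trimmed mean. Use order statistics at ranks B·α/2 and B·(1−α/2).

(101.89, 108.12)

α = 0.15; lower rank = 40 × 0.075 = 3; upper rank = 40 × 0.925 = 37.
The 3rd smallest replicate is 101.89; the 37th is 108.12.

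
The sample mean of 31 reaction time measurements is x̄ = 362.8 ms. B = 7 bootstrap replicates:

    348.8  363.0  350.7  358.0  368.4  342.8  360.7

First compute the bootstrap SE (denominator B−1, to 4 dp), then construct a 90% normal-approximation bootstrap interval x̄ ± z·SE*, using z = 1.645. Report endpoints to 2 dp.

Mean of replicates = 356.0571; sum of squared deviations = 482.9971; SE* = √(482.9971/6) = 8.9722
Margin = 1.645 × 8.9722 = 14.759
Interval: 362.8 ± 14.759

(348.04, 377.56)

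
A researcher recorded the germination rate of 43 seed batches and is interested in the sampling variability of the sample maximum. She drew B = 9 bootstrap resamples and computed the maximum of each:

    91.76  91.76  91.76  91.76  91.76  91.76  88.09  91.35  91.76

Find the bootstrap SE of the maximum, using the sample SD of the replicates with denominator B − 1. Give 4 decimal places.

SE* = 1.2138

Bootstrap SE is the standard deviation of the 9 replicate maximums.
Mean of replicates: (91.76 + 91.76 + 91.76 + 91.76 + 91.76 + 91.76 + 88.09 + 91.35 + 91.76) / 9 = 821.76000 / 9 = 91.30667
Sum of squared deviations: (+0.45333)² + (+0.45333)² + (+0.45333)² + (+0.45333)² + (+0.45333)² + (+0.45333)² + (−3.21667)² + (+0.04333)² + (+0.45333)² = 11.78740
Variance = 11.78740 / 8 = 1.47343
SE* = √1.47343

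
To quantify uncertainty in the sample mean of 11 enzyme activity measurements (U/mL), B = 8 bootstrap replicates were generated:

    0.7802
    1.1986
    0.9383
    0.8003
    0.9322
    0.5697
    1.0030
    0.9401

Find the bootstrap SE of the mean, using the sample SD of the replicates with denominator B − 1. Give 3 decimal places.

SE* = 0.184

Bootstrap SE is the standard deviation of the 8 replicate means.
Mean of replicates: (0.7802 + 1.1986 + 0.9383 + 0.8003 + 0.9322 + 0.5697 + 1.0030 + 0.9401) / 8 = 7.16240 / 8 = 0.89530
Sum of squared deviations: (−0.11510)² + (+0.30330)² + (+0.04300)² + (−0.09500)² + (+0.03690)² + (−0.32560)² + (+0.10770)² + (+0.04480)² = 0.23710
Variance = 0.23710 / 7 = 0.03387
SE* = √0.03387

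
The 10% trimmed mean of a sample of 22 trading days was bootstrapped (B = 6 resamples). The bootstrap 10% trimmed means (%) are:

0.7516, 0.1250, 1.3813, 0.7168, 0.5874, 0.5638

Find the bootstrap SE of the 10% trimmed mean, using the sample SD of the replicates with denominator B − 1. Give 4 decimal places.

Bootstrap SE is the standard deviation of the 6 replicate 10% trimmed means.
Mean of replicates: (0.7516 + 0.1250 + 1.3813 + 0.7168 + 0.5874 + 0.5638) / 6 = 4.12590 / 6 = 0.68765
Sum of squared deviations: (+0.06395)² + (−0.56265)² + (+0.69365)² + (+0.02915)² + (−0.10025)² + (−0.12385)² = 0.82805
Variance = 0.82805 / 5 = 0.16561
SE* = √0.16561

SE* = 0.4070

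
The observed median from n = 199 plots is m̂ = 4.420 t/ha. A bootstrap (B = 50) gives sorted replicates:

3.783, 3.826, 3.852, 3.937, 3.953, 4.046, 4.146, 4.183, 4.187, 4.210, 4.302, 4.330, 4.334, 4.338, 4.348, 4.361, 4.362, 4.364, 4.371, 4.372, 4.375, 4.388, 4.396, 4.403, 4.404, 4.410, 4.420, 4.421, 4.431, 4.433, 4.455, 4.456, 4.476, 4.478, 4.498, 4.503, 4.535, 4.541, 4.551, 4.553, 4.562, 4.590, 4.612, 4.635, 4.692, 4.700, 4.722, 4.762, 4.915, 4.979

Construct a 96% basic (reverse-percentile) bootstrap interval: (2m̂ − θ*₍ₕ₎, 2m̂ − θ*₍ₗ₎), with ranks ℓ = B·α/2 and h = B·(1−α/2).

Percentile endpoints at ranks 1 and 49: θ*₍1₎ = 3.783, θ*₍49₎ = 4.915.
Basic interval reflects these around m̂:
  lower = 2 × 4.420 − 4.915 = 3.925
  upper = 2 × 4.420 − 3.783 = 5.057

(3.925, 5.057)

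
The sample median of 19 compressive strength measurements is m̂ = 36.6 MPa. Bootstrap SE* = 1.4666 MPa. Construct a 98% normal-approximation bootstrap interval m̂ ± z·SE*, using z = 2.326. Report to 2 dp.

(33.19, 40.01)

Margin = 2.326 × 1.4666 = 3.411
Interval: 36.6 ± 3.411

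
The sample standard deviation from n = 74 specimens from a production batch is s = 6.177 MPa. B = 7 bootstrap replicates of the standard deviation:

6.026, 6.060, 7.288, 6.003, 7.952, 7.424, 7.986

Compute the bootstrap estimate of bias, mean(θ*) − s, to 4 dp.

bias = +0.7857

mean(θ*) = (6.026 + 6.060 + 7.288 + 6.003 + 7.952 + 7.424 + 7.986) / 7 = 6.96271
bias = 6.96271 − 6.177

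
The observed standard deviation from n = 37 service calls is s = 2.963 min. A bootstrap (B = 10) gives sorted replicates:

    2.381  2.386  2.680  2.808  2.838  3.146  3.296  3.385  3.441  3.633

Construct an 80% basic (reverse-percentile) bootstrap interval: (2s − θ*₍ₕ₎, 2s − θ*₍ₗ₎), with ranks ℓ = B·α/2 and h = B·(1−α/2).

(2.485, 3.545)

Percentile endpoints at ranks 1 and 9: θ*₍1₎ = 2.381, θ*₍9₎ = 3.441.
Basic interval reflects these around s:
  lower = 2 × 2.963 − 3.441 = 2.485
  upper = 2 × 2.963 − 2.381 = 3.545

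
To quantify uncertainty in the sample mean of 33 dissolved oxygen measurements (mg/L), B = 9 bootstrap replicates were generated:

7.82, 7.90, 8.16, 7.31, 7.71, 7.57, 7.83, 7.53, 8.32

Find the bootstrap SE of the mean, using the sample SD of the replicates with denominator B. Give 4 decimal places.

Bootstrap SE is the standard deviation of the 9 replicate means.
Mean of replicates: (7.82 + 7.90 + 8.16 + 7.31 + 7.71 + 7.57 + 7.83 + 7.53 + 8.32) / 9 = 70.15000 / 9 = 7.79444
Sum of squared deviations: (+0.02556)² + (+0.10556)² + (+0.36556)² + (−0.48444)² + (−0.08444)² + (−0.22444)² + (+0.03556)² + (−0.26444)² + (+0.52556)² = 0.78502
Variance = 0.78502 / 9 = 0.08722
SE* = √0.08722

SE* = 0.2953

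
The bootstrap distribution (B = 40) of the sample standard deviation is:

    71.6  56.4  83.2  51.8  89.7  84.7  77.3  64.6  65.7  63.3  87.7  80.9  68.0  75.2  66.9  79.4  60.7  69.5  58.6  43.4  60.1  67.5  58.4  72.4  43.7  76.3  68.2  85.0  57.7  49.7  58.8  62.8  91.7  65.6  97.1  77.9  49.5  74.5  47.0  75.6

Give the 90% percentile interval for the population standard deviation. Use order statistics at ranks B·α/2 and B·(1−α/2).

Sorted replicates: 43.4, 43.7, 47.0, 49.5, 49.7, 51.8, 56.4, 57.7, 58.4, 58.6, 58.8, 60.1, 60.7, 62.8, 63.3, 64.6, 65.6, 65.7, 66.9, 67.5, 68.0, 68.2, 69.5, 71.6, 72.4, 74.5, 75.2, 75.6, 76.3, 77.3, 77.9, 79.4, 80.9, 83.2, 84.7, 85.0, 87.7, 89.7, 91.7, 97.1
α = 0.10; lower rank = 40 × 0.050 = 2; upper rank = 40 × 0.950 = 38.
The 2nd smallest replicate is 43.7; the 38th is 89.7.

(43.7, 89.7)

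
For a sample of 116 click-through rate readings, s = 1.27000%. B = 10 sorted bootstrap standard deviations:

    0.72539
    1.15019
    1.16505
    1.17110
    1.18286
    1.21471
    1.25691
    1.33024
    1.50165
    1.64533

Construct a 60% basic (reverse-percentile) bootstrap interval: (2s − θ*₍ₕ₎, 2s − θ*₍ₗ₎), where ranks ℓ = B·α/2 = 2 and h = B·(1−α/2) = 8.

(1.20976, 1.38981)

Percentile endpoints at ranks 2 and 8: θ*₍2₎ = 1.15019, θ*₍8₎ = 1.33024.
Basic interval reflects these around s:
  lower = 2 × 1.27000 − 1.33024 = 1.20976
  upper = 2 × 1.27000 − 1.15019 = 1.38981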